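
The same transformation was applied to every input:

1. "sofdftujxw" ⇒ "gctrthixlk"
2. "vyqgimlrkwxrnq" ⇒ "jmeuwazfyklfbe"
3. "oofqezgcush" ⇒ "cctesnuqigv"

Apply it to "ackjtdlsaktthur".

The rule is to shift every letter 12 places backward in the alphabet (wrapping around).
So "ackjtdlsaktthur" becomes "oqyxhrzgoyhhvif".

oqyxhrzgoyhhvif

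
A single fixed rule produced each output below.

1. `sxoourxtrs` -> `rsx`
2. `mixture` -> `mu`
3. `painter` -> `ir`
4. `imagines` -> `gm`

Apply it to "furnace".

Each output is the input with this applied: sort the characters into alphabetical order, then keep one character in every 3, starting at position 3 (positions 3rd, 6th, 9th, ...).
Working it through for "furnace": intermediate "acefnru", final "er".

er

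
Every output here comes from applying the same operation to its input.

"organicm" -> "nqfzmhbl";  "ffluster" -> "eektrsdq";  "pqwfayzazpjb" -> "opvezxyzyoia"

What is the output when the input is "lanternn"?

The transformation: shift every letter 1 place backward in the alphabet (wrapping around).
Doing the same to "lanternn": "kzmsdqmm".

kzmsdqmm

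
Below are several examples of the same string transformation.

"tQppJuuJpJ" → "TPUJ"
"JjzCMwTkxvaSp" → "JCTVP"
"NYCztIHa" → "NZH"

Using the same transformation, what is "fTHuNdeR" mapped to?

The transformation: keep one character in every 3, starting at position 1 (positions 1st, 4th, 7th, ...), then convert every letter to uppercase.
Applying both steps to "fTHuNdeR": "fue", then "FUE".

FUE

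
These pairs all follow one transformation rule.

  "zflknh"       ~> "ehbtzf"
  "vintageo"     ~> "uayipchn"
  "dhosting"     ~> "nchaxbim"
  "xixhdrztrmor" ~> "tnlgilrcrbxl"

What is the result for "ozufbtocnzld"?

iwhtfxitozvn

What's happening: swap the front and back halves of the string, then shift every letter 6 places backward in the alphabet (wrapping around).
Applying both steps to "ozufbtocnzld": "ocnzldozufbt", then "iwhtfxitozvn".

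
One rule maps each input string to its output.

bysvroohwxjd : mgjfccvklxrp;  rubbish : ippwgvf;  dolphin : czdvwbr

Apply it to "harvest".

ofjsghv

The pattern: move the first character to the end, then shift every letter 12 places backward in the alphabet (wrapping around).
For "harvest" the result is "ofjsghv".
(Check on "bysvroohwxjd": → "ysvroohwxjdb" → "mgjfccvklxrp" ✓)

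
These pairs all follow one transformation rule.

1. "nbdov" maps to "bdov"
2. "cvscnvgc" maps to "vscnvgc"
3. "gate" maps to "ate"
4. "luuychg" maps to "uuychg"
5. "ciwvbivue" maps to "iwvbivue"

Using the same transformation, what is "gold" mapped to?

old

In each case the input is transformed by: delete the first character.
On "gold" that produces "old".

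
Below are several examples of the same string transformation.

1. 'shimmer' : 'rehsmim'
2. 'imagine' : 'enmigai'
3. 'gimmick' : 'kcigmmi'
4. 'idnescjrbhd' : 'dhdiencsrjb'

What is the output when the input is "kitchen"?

neikcth

In each case the input is transformed by: move the last 2 characters to the front (rotate right by 2), then swap each adjacent pair of characters (1↔2, 3↔4, ...).
Applying both steps to "kitchen": "enkitch", then "neikcth".
(Check on "shimmer": → "ershimm" → "rehsmim" ✓)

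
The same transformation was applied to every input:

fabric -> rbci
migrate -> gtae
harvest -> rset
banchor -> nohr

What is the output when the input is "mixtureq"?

The rule is to swap each adjacent pair of characters (1↔2, 3↔4, ...), then keep only the last 4 characters.
For "mixtureq", step one produces "imtxruqe"; step two turns that into "ruqe".

ruqe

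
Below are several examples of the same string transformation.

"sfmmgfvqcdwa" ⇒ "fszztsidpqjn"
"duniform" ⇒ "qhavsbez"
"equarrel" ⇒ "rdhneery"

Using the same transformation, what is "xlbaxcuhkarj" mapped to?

kyonkphuxnew

What's happening: shift every letter 13 places forward in the alphabet (wrapping around) — i.e. ROT13.
For "xlbaxcuhkarj" the result is "kyonkphuxnew".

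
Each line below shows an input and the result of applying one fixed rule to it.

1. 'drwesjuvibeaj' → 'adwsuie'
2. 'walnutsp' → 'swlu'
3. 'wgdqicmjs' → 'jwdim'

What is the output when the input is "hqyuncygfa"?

fhyny

The transformation: move the last 2 characters to the front (rotate right by 2), then keep every other character starting from the first (positions 1st, 3rd, 5th, ...).
Applying both steps to "hqyuncygfa": "fahqyuncyg", then "fhyny".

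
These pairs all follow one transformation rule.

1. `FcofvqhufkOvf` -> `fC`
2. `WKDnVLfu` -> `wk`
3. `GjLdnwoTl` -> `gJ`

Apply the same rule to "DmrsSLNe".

dM

Each output is the input with this applied: flip the case of every letter, then keep only the first 2 characters.
Doing the same to "DmrsSLNe": "dM".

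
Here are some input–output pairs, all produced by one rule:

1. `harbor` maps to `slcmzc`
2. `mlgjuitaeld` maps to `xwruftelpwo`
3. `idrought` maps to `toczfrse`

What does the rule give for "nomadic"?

yzxlotn

Looking at the pairs, the operation is to shift every letter 11 places forward in the alphabet (wrapping around).
On "nomadic" that produces "yzxlotn".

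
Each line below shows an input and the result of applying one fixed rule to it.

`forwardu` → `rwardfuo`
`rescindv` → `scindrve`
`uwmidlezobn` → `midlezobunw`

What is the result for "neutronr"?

utronnre

In each case the input is transformed by: swap the first and last characters, then move the first 2 characters to the end (rotate left by 2).
Applying both steps to "neutronr": "reutronn", then "utronnre".
(Check on "forwardu": → "uorwardf" → "rwardfuo" ✓)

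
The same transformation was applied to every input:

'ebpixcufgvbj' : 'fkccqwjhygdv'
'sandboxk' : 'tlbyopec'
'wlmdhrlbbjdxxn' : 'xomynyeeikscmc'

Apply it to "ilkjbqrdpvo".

jpmwlqkecsr

Rule — take characters alternately from the front and the back (1st, last, 2nd, 2nd-last, ...), then shift every letter 1 place forward in the alphabet (wrapping around).
Applying both steps to "ilkjbqrdpvo": "iolvkpjdbrq", then "jpmwlqkecsr".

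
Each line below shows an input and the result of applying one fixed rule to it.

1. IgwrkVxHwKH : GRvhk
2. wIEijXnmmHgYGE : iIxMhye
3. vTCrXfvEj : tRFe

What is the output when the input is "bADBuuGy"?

abUY

The transformation: keep every other character starting from the second (positions 2nd, 4th, 6th, ...), then flip the case of every letter.
Starting from "bADBuuGy": after the first operation, "ABuy"; after the second, "abUY".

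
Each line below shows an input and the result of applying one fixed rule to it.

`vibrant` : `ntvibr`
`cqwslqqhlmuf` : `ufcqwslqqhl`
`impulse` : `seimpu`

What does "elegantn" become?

tnelega

The pattern: move the last 2 characters to the front (rotate right by 2), then delete the last character.
"elegantn" → "tnelegan" → "tnelega".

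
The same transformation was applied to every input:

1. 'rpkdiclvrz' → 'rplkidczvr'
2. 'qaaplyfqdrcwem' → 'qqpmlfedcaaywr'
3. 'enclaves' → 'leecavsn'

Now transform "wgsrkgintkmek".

In each case the input is transformed by: sort the characters into reverse alphabetical order, then move the first 3 characters to the end (rotate left by 3).
On "wgsrkgintkmek": the first step gives "wtsrnmkkkigge", and the second then gives "rnmkkkiggewts".

rnmkkkiggewts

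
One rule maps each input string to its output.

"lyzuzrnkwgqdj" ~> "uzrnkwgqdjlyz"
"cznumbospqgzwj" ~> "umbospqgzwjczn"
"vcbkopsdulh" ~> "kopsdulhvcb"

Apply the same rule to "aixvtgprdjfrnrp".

vtgprdjfrnrpaix

Rule — move the first 3 characters to the end (rotate left by 3).
So "aixvtgprdjfrnrp" becomes "vtgprdjfrnrpaix".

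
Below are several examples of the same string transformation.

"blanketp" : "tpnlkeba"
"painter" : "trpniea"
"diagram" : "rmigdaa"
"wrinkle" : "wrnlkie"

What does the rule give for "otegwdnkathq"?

wttqonkhgeda

What's happening: sort the characters into reverse alphabetical order.
Applying that to "otegwdnkathq" gives "wttqonkhgeda".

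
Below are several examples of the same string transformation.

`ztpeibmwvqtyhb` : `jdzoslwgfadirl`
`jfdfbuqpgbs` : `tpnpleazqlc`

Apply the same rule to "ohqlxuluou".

yravheveye

The rule is to shift every letter 10 places forward in the alphabet (wrapping around).
"ohqlxuluou" → "yravheveye".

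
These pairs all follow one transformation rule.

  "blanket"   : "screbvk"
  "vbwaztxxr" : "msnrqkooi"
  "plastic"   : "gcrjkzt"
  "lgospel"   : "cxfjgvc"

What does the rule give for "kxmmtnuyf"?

boddkelpw

The rule is to shift every letter 9 places backward in the alphabet (wrapping around).
"kxmmtnuyf" → "boddkelpw".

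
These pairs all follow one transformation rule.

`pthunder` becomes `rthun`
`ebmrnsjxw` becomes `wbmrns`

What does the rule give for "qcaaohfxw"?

Looking at the pairs, the operation is to swap the first and last characters, then delete the last 3 characters.
For "qcaaohfxw", step one produces "wcaaohfxq"; step two turns that into "wcaaoh".
(Check on "ebmrnsjxw": → "wbmrnsjxe" → "wbmrns" ✓)

wcaaoh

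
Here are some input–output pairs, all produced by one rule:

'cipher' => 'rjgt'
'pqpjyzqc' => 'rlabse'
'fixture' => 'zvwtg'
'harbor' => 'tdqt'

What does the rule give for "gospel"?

urgn

The transformation: delete the first 2 characters, then shift every letter 2 places forward in the alphabet (wrapping around).
For "gospel", step one produces "spel"; step two turns that into "urgn".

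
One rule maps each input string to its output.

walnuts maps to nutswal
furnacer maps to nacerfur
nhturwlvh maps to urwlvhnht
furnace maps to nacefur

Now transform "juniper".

iperjun

The transformation: move the first 3 characters to the end (rotate left by 3).
On "juniper" that produces "iperjun".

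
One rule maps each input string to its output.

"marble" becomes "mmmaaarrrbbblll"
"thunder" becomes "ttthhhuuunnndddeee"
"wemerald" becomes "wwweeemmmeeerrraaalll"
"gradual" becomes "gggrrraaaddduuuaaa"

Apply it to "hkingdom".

hhhkkkiiinnngggdddooo

The transformation: delete the last character, then repeat every character 3 times.
For "hkingdom", step one produces "hkingdo"; step two turns that into "hhhkkkiiinnngggdddooo".
(Check on "marble": → "marbl" → "mmmaaarrrbbblll" ✓)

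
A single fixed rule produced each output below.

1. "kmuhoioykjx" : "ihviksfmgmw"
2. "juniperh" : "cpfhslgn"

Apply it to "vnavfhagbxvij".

Looking at the pairs, the operation is to shift every letter 2 places backward in the alphabet (wrapping around), then move the last 3 characters to the front (rotate right by 3).
For "vnavfhagbxvij", step one produces "tlytdfyezvtgh"; step two turns that into "tghtlytdfyezv".

tghtlytdfyezv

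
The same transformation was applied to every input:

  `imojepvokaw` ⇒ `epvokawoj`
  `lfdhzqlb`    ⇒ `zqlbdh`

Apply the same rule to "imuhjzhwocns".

jzhwocnsuh

The transformation: delete the first 2 characters, then move the first 2 characters to the end (rotate left by 2).
"imuhjzhwocns" → "uhjzhwocns" → "jzhwocnsuh".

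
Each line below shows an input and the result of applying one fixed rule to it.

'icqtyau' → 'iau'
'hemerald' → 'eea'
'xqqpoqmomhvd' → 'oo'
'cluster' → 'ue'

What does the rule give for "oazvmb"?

oa

The rule is to keep only the vowels.
For "oazvmb" the result is "oa".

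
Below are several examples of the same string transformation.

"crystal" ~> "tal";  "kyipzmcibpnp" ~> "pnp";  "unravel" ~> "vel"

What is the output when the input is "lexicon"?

In each case the input is transformed by: keep only the last 3 characters.
So "lexicon" becomes "con".

con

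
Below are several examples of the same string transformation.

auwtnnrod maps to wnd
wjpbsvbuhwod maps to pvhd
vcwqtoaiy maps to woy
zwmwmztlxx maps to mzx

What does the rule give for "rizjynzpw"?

In each case the input is transformed by: keep one character in every 3, starting at position 3 (positions 3rd, 6th, 9th, ...).
For "rizjynzpw" the result is "znw".

znw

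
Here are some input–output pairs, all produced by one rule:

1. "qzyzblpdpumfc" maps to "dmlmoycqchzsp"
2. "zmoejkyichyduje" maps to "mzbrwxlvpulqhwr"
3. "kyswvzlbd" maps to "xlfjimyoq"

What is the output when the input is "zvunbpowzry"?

What's happening: shift every letter 13 places forward in the alphabet (wrapping around) — i.e. ROT13.
Applying that to "zvunbpowzry" gives "mihaocbjmel".

mihaocbjmel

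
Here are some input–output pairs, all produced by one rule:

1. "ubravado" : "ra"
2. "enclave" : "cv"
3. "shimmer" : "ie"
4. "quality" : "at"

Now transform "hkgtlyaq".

Each output is the input with this applied: keep one character in every 3, starting at position 3 (positions 3rd, 6th, 9th, ...).
On "hkgtlyaq" that produces "gy".

gy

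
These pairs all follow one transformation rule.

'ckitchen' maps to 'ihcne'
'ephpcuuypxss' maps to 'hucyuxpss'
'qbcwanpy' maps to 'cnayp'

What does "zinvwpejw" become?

Looking at the pairs, the operation is to swap each adjacent pair of characters (1↔2, 3↔4, ...), then delete the first 3 characters.
Applying both steps to "zinvwpejw": "izvnpwjew", then "npwjew".

npwjew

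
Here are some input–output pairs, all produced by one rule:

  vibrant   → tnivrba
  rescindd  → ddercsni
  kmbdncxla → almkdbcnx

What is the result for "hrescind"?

dnrhseic

Each output is the input with this applied: move the last 2 characters to the front (rotate right by 2), then swap each adjacent pair of characters (1↔2, 3↔4, ...).
Starting from "hrescind": after the first operation, "ndhresci"; after the second, "dnrhseic".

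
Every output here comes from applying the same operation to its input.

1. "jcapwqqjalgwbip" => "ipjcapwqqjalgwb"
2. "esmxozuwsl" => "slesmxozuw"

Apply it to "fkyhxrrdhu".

Each output is the input with this applied: move the last 2 characters to the front (rotate right by 2).
"fkyhxrrdhu" → "hufkyhxrrd".

hufkyhxrrd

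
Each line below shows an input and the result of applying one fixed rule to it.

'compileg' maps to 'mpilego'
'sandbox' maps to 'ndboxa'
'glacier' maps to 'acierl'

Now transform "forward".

Looking at the pairs, the operation is to delete the first character, then move the first character to the end.
For "forward" the result is "rwardo".

rwardo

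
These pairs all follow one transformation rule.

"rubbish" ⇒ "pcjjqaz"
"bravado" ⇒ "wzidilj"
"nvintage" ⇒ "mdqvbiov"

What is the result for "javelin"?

vidmtqr

Each output is the input with this applied: shift every letter 8 places forward in the alphabet (wrapping around), then swap the first and last characters.
Working it through for "javelin": intermediate "ridmtqv", final "vidmtqr".
(Check on "bravado": → "jzidilw" → "wzidilj" ✓)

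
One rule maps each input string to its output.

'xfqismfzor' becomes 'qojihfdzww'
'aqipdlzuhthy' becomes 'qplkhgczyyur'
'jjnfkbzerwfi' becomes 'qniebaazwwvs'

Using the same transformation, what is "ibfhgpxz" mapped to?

Looking at the pairs, the operation is to sort the characters into reverse alphabetical order, then shift every letter 9 places backward in the alphabet (wrapping around).
On "ibfhgpxz": the first step gives "zxpihgfb", and the second then gives "qogzyxws".

qogzyxws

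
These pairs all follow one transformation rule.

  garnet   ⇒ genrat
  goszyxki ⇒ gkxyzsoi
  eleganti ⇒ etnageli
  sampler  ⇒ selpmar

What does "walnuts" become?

What's happening: swap the first and last characters, then reverse the string.
Starting from "walnuts": after the first operation, "salnutw"; after the second, "wtunlas".

wtunlas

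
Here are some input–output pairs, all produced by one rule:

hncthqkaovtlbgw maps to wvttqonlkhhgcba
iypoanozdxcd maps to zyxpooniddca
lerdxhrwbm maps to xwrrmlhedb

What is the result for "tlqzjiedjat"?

Each output is the input with this applied: sort the characters into reverse alphabetical order.
Doing the same to "tlqzjiedjat": "zttqljjieda".

zttqljjieda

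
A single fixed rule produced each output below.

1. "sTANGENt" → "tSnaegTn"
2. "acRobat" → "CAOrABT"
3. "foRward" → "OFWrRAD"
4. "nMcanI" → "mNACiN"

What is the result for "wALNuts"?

Each output is the input with this applied: swap each adjacent pair of characters (1↔2, 3↔4, ...), then flip the case of every letter.
"wALNuts" → "aWnlTUS".

aWnlTUS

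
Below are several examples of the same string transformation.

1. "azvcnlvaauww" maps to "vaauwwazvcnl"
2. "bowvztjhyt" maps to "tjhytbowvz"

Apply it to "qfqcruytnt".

uytntqfqcr

Each output is the input with this applied: swap the front and back halves of the string.
On "qfqcruytnt" that produces "uytntqfqcr".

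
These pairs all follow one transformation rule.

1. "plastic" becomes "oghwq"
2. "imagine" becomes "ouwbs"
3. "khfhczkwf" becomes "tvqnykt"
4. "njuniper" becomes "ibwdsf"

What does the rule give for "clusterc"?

In each case the input is transformed by: delete the first 2 characters, then shift every letter 12 places backward in the alphabet (wrapping around).
"clusterc" → "usterc" → "ighsfq".
(Check on "khfhczkwf": → "fhczkwf" → "tvqnykt" ✓)

ighsfq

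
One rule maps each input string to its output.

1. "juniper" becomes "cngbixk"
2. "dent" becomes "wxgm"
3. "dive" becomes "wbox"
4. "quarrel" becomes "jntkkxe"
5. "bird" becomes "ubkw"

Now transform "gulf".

The rule is to shift every letter 7 places backward in the alphabet (wrapping around).
Applying that to "gulf" gives "zney".

zney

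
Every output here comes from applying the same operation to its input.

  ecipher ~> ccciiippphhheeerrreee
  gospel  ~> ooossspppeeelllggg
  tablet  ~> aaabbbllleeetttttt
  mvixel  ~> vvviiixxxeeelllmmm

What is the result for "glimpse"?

Rule — repeat every character 3 times, then move the first 3 characters to the end (rotate left by 3).
Applying both steps to "glimpse": "gggllliiimmmpppssseee", then "llliiimmmpppssseeeggg".

llliiimmmpppssseeeggg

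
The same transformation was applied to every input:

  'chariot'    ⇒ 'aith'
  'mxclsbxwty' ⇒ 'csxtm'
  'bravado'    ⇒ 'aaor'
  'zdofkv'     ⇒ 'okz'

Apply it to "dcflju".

fjd

The transformation: move the first 2 characters to the end (rotate left by 2), then keep every other character starting from the first (positions 1st, 3rd, 5th, ...).
Applying both steps to "dcflju": "fljudc", then "fjd".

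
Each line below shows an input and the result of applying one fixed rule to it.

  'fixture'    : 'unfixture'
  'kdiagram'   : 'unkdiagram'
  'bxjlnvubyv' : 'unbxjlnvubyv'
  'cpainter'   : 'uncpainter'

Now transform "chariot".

unchariot

The transformation: prepend "un".
"chariot" → "unchariot".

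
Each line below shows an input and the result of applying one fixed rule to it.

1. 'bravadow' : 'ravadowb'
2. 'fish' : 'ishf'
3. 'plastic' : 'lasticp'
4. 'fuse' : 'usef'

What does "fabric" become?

In each case the input is transformed by: move the first character to the end.
On "fabric" that produces "abricf".

abricf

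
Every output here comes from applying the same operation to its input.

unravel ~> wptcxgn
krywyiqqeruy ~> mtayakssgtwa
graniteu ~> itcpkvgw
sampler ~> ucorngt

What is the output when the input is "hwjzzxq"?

Rule — shift every letter 2 places forward in the alphabet (wrapping around).
For "hwjzzxq" the result is "jylbbzs".

jylbbzs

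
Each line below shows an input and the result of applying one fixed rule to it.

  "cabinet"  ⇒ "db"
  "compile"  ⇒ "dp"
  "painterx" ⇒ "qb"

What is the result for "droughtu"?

es

In each case the input is transformed by: shift every letter 1 place forward in the alphabet (wrapping around), then keep only the first 2 characters.
Applying both steps to "droughtu": "espvhiuv", then "es".
(Check on "compile": → "dpnqjmf" → "dp" ✓)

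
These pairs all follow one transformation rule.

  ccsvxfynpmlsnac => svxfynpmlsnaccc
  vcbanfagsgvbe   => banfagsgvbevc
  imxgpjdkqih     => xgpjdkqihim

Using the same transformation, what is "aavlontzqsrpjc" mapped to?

Each output is the input with this applied: move the first 2 characters to the end (rotate left by 2).
On "aavlontzqsrpjc" that produces "vlontzqsrpjcaa".

vlontzqsrpjcaa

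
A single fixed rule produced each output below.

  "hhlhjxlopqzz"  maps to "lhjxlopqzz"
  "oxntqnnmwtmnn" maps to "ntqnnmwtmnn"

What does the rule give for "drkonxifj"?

konxifj

Looking at the pairs, the operation is to delete the first 2 characters.
On "drkonxifj" that produces "konxifj".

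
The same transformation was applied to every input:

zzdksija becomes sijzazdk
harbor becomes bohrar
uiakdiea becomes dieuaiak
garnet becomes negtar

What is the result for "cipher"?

The transformation: swap the first and last characters, then swap the front and back halves of the string.
Working it through for "cipher": intermediate "riphec", final "hecrip".

hecrip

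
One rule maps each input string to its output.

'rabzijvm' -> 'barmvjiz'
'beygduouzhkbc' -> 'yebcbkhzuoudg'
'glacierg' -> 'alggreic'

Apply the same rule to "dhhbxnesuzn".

In each case the input is transformed by: move the first 3 characters to the end (rotate left by 3), then reverse the string.
"dhhbxnesuzn" → "hhdnzusenxb".
(Check on "beygduouzhkbc": → "gduouzhkbcbey" → "yebcbkhzuoudg" ✓)

hhdnzusenxb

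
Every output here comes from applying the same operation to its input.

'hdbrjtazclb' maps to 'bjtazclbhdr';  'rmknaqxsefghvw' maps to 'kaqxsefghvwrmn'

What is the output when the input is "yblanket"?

lnketyba

Each output is the input with this applied: move the first 3 characters to the end (rotate left by 3), then swap the first and last characters.
For "yblanket", step one produces "anketybl"; step two turns that into "lnketyba".
(Check on "rmknaqxsefghvw": → "naqxsefghvwrmk" → "kaqxsefghvwrmn" ✓)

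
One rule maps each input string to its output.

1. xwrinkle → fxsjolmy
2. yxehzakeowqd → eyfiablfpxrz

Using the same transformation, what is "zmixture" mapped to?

The pattern: shift every letter 1 place forward in the alphabet (wrapping around), then swap the first and last characters.
For "zmixture", step one produces "anjyuvsf"; step two turns that into "fnjyuvsa".

fnjyuvsa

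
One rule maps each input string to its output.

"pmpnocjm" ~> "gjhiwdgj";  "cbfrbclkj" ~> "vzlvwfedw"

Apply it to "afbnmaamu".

zvhguugou

Rule — move the first character to the end, then shift every letter 6 places backward in the alphabet (wrapping around).
Starting from "afbnmaamu": after the first operation, "fbnmaamua"; after the second, "zvhguugou".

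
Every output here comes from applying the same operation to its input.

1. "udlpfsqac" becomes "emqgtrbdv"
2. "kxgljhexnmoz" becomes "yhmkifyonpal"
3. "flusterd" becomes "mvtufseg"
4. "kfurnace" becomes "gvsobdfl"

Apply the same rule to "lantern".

What's happening: shift every letter 1 place forward in the alphabet (wrapping around), then move the first character to the end.
Starting from "lantern": after the first operation, "mboufso"; after the second, "boufsom".

boufsom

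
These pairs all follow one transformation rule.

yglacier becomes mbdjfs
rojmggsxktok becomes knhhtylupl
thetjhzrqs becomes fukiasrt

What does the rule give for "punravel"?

osbwfm

Each output is the input with this applied: shift every letter 1 place forward in the alphabet (wrapping around), then delete the first 2 characters.
Applying both steps to "punravel": "qvosbwfm", then "osbwfm".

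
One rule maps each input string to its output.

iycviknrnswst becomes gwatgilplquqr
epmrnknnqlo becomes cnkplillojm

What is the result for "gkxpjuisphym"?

eivnhsgqnfwk

The transformation: shift every letter 2 places backward in the alphabet (wrapping around).
Doing the same to "gkxpjuisphym": "eivnhsgqnfwk".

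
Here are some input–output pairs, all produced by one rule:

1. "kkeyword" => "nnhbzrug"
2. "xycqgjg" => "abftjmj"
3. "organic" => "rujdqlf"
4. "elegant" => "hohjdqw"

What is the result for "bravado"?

eudydgr

In each case the input is transformed by: shift every letter 3 places forward in the alphabet (wrapping around).
So "bravado" becomes "eudydgr".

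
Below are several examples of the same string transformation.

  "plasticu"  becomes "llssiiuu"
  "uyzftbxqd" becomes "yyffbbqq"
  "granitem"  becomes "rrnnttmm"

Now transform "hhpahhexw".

What's happening: keep every other character starting from the second (positions 2nd, 4th, 6th, ...), then double every character.
Starting from "hhpahhexw": after the first operation, "hahx"; after the second, "hhaahhxx".
(Check on "plasticu": → "lsiu" → "llssiiuu" ✓)

hhaahhxx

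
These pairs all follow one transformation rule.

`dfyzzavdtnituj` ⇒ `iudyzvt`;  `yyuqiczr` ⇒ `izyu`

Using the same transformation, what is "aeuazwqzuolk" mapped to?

Each output is the input with this applied: keep every other character starting from the first (positions 1st, 3rd, 5th, ...), then move the last 2 characters to the front (rotate right by 2).
On "aeuazwqzuolk": the first step gives "auzqul", and the second then gives "ulauzq".

ulauzq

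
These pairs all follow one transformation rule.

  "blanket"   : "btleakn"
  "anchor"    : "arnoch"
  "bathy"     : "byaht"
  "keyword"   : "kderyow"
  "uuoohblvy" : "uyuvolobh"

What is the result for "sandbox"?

The pattern: take characters alternately from the front and the back (1st, last, 2nd, 2nd-last, ...).
On "sandbox" that produces "sxaonbd".

sxaonbd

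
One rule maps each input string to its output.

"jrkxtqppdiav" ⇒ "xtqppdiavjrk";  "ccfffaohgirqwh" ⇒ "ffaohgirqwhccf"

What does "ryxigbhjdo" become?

igbhjdoryx

The rule is to move the first 3 characters to the end (rotate left by 3).
On "ryxigbhjdo" that produces "igbhjdoryx".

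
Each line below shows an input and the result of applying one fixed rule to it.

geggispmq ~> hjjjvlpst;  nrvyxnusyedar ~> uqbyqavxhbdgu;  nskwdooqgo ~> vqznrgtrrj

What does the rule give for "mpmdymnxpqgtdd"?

Each output is the input with this applied: shift every letter 3 places forward in the alphabet (wrapping around), then swap each adjacent pair of characters (1↔2, 3↔4, ...).
"mpmdymnxpqgtdd" → "pspgbpqastjwgg" → "spgppbaqtswjgg".

spgppbaqtswjgg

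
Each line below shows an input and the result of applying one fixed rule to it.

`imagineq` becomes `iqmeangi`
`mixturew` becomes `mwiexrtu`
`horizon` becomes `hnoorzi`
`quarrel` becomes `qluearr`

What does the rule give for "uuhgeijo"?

The rule is to take characters alternately from the front and the back (1st, last, 2nd, 2nd-last, ...).
So "uuhgeijo" becomes "uoujhige".

uoujhige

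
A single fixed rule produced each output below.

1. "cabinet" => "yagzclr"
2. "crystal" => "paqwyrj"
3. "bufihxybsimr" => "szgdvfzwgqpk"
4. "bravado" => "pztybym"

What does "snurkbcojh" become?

lqpszimafh

In each case the input is transformed by: shift every letter 2 places backward in the alphabet (wrapping around), then swap each adjacent pair of characters (1↔2, 3↔4, ...).
On "snurkbcojh" that produces "lqpszimafh".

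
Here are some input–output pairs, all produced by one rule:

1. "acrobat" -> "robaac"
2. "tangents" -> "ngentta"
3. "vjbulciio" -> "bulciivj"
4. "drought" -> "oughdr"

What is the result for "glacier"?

aciegl

Each output is the input with this applied: delete the last character, then move the first 2 characters to the end (rotate left by 2).
"glacier" → "aciegl".
(Check on "acrobat": → "acroba" → "robaac" ✓)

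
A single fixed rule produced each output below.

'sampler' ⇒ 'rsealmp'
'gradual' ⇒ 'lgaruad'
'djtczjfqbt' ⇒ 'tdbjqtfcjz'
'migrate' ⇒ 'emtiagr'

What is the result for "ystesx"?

xysset

In each case the input is transformed by: take characters alternately from the front and the back (1st, last, 2nd, 2nd-last, ...), then swap each adjacent pair of characters (1↔2, 3↔4, ...).
Applying both steps to "ystesx": "yxsste", then "xysset".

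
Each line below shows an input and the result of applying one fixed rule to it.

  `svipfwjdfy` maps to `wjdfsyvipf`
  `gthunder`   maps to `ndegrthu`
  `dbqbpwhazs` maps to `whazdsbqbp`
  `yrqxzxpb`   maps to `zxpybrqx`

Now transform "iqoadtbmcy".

tbmciyqoad

Each output is the input with this applied: swap the first and last characters, then swap the front and back halves of the string.
"iqoadtbmcy" → "yqoadtbmci" → "tbmciyqoad".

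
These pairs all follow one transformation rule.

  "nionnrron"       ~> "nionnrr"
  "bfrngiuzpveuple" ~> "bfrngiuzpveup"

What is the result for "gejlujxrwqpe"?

In each case the input is transformed by: delete the last 2 characters.
"gejlujxrwqpe" → "gejlujxrwq".

gejlujxrwq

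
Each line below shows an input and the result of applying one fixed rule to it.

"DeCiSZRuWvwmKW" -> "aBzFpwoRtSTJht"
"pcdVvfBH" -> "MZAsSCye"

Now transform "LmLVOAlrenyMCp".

iJislxIOBKVjzM

The pattern: flip the case of every letter, then shift every letter 3 places backward in the alphabet (wrapping around).
Starting from "LmLVOAlrenyMCp": after the first operation, "lMlvoaLRENYmcP"; after the second, "iJislxIOBKVjzM".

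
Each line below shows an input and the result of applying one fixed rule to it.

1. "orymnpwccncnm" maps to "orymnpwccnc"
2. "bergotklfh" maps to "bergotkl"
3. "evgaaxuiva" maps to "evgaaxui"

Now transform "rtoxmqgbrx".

What's happening: delete the last 2 characters.
"rtoxmqgbrx" → "rtoxmqgb".

rtoxmqgb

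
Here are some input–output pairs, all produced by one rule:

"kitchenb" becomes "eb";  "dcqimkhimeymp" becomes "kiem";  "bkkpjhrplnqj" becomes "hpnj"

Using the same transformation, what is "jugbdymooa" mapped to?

The pattern: keep every other character starting from the second (positions 2nd, 4th, 6th, ...), then delete the first 2 characters.
Starting from "jugbdymooa": after the first operation, "ubyoa"; after the second, "yoa".
(Check on "kitchenb": → "iceb" → "eb" ✓)

yoa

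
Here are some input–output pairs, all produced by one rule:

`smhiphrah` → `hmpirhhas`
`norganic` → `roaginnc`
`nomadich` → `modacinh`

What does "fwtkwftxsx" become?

twwktfsxfx

Looking at the pairs, the operation is to move the first character to the end, then swap each adjacent pair of characters (1↔2, 3↔4, ...).
For "fwtkwftxsx", step one produces "wtkwftxsxf"; step two turns that into "twwktfsxfx".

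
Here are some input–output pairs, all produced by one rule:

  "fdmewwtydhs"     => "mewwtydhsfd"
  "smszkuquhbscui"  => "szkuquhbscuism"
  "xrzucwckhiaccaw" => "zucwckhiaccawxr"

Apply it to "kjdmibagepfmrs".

dmibagepfmrskj

Rule — move the first 2 characters to the end (rotate left by 2).
So "kjdmibagepfmrs" becomes "dmibagepfmrskj".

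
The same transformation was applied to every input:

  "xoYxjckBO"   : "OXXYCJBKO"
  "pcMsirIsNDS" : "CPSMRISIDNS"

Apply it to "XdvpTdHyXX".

DXPVDTYHXX

In each case the input is transformed by: swap each adjacent pair of characters (1↔2, 3↔4, ...), then convert every letter to uppercase.
Working it through for "XdvpTdHyXX": intermediate "dXpvdTyHXX", final "DXPVDTYHXX".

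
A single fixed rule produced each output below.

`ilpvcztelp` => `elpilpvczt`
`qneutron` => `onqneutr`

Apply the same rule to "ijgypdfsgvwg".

What's happening: swap the front and back halves of the string, then move the first 2 characters to the end (rotate left by 2).
Working it through for "ijgypdfsgvwg": intermediate "fsgvwgijgypd", final "gvwgijgypdfs".

gvwgijgypdfs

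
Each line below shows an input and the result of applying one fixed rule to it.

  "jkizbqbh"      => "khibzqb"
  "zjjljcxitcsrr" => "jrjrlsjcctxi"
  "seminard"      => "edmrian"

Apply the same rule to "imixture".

Looking at the pairs, the operation is to delete the first character, then take characters alternately from the front and the back (1st, last, 2nd, 2nd-last, ...).
Working it through for "imixture": intermediate "mixture", final "meirxut".

meirxut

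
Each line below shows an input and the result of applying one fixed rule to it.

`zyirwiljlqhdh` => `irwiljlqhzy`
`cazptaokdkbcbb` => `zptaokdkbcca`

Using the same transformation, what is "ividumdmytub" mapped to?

idumdmytiv

The rule is to delete the last 2 characters, then move the first 2 characters to the end (rotate left by 2).
"ividumdmytub" → "ividumdmyt" → "idumdmytiv".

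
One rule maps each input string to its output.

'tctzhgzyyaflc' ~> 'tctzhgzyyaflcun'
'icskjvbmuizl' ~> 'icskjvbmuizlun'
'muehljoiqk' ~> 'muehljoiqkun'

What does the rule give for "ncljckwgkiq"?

Each output is the input with this applied: append "un".
Doing the same to "ncljckwgkiq": "ncljckwgkiqun".

ncljckwgkiqun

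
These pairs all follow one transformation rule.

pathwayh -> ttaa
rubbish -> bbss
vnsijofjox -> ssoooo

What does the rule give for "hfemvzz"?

eezz

The transformation: keep one character in every 3, starting at position 3 (positions 3rd, 6th, 9th, ...), then double every character.
"hfemvzz" → "ez" → "eezz".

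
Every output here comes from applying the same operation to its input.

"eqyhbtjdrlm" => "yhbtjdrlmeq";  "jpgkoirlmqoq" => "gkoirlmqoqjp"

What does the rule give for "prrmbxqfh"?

Rule — move the first 2 characters to the end (rotate left by 2).
So "prrmbxqfh" becomes "rmbxqfhpr".

rmbxqfhpr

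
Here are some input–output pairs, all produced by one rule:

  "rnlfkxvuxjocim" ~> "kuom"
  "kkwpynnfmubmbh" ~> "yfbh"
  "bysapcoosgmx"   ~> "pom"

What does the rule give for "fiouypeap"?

ya

Looking at the pairs, the operation is to delete the first 2 characters, then keep one character in every 3, starting at position 3 (positions 3rd, 6th, 9th, ...).
On "fiouypeap": the first step gives "ouypeap", and the second then gives "ya".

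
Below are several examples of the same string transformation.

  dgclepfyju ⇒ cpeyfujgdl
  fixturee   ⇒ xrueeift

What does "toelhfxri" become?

efhrxiotl

Rule — swap each adjacent pair of characters (1↔2, 3↔4, ...), then move the first 3 characters to the end (rotate left by 3).
Working it through for "toelhfxri": intermediate "otlefhrxi", final "efhrxiotl".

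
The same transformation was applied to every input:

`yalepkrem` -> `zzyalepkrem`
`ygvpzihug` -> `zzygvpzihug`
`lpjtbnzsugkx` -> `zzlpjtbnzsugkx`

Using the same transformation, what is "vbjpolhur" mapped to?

zzvbjpolhur

What's happening: prepend "zz".
For "vbjpolhur" the result is "zzvbjpolhur".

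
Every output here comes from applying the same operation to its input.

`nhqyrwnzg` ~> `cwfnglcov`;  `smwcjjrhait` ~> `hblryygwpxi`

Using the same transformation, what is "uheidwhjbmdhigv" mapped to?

Each output is the input with this applied: shift every letter 11 places backward in the alphabet (wrapping around).
"uheidwhjbmdhigv" → "jwtxslwyqbswxvk".

jwtxslwyqbswxvk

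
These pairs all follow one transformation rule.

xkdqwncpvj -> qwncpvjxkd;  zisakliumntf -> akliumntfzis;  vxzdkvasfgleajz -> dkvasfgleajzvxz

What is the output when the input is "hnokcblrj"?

In each case the input is transformed by: move the first 3 characters to the end (rotate left by 3).
Applying that to "hnokcblrj" gives "kcblrjhno".

kcblrjhno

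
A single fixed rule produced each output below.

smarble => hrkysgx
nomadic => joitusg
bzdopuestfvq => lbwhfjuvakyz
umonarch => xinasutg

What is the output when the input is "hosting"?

The pattern: move the last 3 characters to the front (rotate right by 3), then shift every letter 6 places forward in the alphabet (wrapping around).
Working it through for "hosting": intermediate "inghost", final "otmnuyz".

otmnuyz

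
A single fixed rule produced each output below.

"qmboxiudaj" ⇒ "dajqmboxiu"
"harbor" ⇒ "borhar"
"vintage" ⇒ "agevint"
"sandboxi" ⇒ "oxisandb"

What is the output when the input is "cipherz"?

erzciph

The pattern: move the last 3 characters to the front (rotate right by 3).
So "cipherz" becomes "erzciph".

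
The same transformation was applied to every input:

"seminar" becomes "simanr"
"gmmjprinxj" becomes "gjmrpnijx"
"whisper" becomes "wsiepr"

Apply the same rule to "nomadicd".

namiddc

Looking at the pairs, the operation is to swap each adjacent pair of characters (1↔2, 3↔4, ...), then delete the first character.
For "nomadicd", step one produces "onamiddc"; step two turns that into "namiddc".
(Check on "seminar": → "esimanr" → "simanr" ✓)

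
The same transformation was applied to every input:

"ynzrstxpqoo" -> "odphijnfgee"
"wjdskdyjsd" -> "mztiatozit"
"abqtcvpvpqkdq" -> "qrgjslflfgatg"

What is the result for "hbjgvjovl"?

The rule is to shift every letter 10 places backward in the alphabet (wrapping around).
On "hbjgvjovl" that produces "xrzwlzelb".

xrzwlzelb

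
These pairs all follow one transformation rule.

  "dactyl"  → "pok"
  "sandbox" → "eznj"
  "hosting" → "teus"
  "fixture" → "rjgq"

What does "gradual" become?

Each output is the input with this applied: shift every letter 12 places forward in the alphabet (wrapping around), then keep every other character starting from the first (positions 1st, 3rd, 5th, ...).
"gradual" → "sdmpgmx" → "smgx".

smgx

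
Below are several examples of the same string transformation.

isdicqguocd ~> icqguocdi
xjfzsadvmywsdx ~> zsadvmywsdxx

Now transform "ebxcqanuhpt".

cqanuhpte

Each output is the input with this applied: move the first character to the end, then delete the first 2 characters.
Working it through for "ebxcqanuhpt": intermediate "bxcqanuhpte", final "cqanuhpte".
(Check on "xjfzsadvmywsdx": → "jfzsadvmywsdxx" → "zsadvmywsdxx" ✓)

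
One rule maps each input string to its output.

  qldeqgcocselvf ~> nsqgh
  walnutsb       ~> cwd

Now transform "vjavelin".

Rule — keep one character in every 3, starting at position 2 (positions 2nd, 5th, 8th, ...), then shift every letter 2 places forward in the alphabet (wrapping around).
Working it through for "vjavelin": intermediate "jen", final "lgp".

lgp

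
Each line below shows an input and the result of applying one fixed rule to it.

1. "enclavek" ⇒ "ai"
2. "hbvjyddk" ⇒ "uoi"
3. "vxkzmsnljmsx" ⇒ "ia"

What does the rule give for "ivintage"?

Looking at the pairs, the operation is to shift every letter 13 places forward in the alphabet (wrapping around) — i.e. ROT13, then keep only the vowels.
Starting from "ivintage": after the first operation, "vivagntr"; after the second, "ia".

ia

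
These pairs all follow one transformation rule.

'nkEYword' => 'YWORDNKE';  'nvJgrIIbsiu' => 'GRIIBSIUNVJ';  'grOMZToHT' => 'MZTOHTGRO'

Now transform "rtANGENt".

NGENTRTA

The pattern: move the first 3 characters to the end (rotate left by 3), then convert every letter to uppercase.
On "rtANGENt": the first step gives "NGENtrtA", and the second then gives "NGENTRTA".
(Check on "grOMZToHT": → "MZToHTgrO" → "MZTOHTGRO" ✓)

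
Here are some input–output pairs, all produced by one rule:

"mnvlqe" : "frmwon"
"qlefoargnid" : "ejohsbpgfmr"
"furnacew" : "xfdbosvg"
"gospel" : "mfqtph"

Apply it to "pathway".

zbxiubq

Rule — reverse the string, then shift every letter 1 place forward in the alphabet (wrapping around).
On "pathway": the first step gives "yawhtap", and the second then gives "zbxiubq".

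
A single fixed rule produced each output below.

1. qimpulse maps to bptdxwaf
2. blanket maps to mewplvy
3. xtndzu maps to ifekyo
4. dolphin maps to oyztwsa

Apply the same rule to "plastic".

anwtled

In each case the input is transformed by: shift every letter 11 places forward in the alphabet (wrapping around), then take characters alternately from the front and the back (1st, last, 2nd, 2nd-last, ...).
"plastic" → "anwtled".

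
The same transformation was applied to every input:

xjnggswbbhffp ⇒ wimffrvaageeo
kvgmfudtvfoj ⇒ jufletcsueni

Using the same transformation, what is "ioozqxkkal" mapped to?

The transformation: shift every letter 1 place backward in the alphabet (wrapping around).
On "ioozqxkkal" that produces "hnnypwjjzk".

hnnypwjjzk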